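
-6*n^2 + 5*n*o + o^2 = (-n + o)*(6*n + o)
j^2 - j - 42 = (j - 7)*(j + 6)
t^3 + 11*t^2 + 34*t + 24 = (t + 1)*(t + 4)*(t + 6)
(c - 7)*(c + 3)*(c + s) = c^3 + c^2*s - 4*c^2 - 4*c*s - 21*c - 21*s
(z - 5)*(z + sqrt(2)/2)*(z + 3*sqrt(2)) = z^3 - 5*z^2 + 7*sqrt(2)*z^2/2 - 35*sqrt(2)*z/2 + 3*z - 15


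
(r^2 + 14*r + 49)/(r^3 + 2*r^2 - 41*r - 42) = (r + 7)/(r^2 - 5*r - 6)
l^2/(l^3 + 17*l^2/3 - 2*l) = 3*l/(3*l^2 + 17*l - 6)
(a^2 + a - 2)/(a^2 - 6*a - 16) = (a - 1)/(a - 8)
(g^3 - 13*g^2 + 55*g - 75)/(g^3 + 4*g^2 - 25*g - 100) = (g^2 - 8*g + 15)/(g^2 + 9*g + 20)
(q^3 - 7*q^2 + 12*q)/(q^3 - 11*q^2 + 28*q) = (q - 3)/(q - 7)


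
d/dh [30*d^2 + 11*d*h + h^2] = 11*d + 2*h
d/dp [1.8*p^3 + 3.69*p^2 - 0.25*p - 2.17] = 5.4*p^2 + 7.38*p - 0.25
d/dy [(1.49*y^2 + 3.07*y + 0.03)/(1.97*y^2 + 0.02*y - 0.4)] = (-6.0181*y^2 - 1.3102*y - 1.2286)/(3.8809*y^4 + 0.0788*y^3 - 1.5756*y^2 - 0.016*y + 0.16)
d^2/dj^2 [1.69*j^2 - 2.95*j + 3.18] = 3.38000000000000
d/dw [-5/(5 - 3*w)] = -15/(3*w - 5)^2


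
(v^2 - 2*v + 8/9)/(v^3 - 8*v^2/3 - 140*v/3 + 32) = (v - 4/3)/(v^2 - 2*v - 48)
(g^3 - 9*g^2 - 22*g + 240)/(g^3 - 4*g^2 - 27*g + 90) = (g - 8)/(g - 3)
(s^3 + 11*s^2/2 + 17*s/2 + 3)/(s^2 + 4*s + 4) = (2*s^2 + 7*s + 3)/(2*(s + 2))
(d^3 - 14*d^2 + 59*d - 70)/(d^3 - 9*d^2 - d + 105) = (d - 2)/(d + 3)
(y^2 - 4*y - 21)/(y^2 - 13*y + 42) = (y + 3)/(y - 6)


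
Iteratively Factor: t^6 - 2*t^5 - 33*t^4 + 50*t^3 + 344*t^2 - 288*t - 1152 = (t + 2)*(t^5 - 4*t^4 - 25*t^3 + 100*t^2 + 144*t - 576) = (t - 4)*(t + 2)*(t^4 - 25*t^2 + 144) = (t - 4)*(t - 3)*(t + 2)*(t^3 + 3*t^2 - 16*t - 48) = (t - 4)*(t - 3)*(t + 2)*(t + 3)*(t^2 - 16) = (t - 4)^2*(t - 3)*(t + 2)*(t + 3)*(t + 4)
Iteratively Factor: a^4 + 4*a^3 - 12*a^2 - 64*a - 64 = (a - 4)*(a^3 + 8*a^2 + 20*a + 16) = (a - 4)*(a + 4)*(a^2 + 4*a + 4) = (a - 4)*(a + 2)*(a + 4)*(a + 2)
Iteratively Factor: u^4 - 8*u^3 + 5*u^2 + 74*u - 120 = (u - 4)*(u^3 - 4*u^2 - 11*u + 30) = (u - 5)*(u - 4)*(u^2 + u - 6) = (u - 5)*(u - 4)*(u + 3)*(u - 2)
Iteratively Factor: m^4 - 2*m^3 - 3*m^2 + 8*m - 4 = (m - 1)*(m^3 - m^2 - 4*m + 4) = (m - 2)*(m - 1)*(m^2 + m - 2) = (m - 2)*(m - 1)*(m + 2)*(m - 1)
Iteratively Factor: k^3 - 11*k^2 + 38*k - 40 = (k - 5)*(k^2 - 6*k + 8) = (k - 5)*(k - 4)*(k - 2)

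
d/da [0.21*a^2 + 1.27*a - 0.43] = 0.42*a + 1.27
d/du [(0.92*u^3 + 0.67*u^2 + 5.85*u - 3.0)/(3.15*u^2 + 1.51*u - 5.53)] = (2.898*u^4 + 2.7784*u^3 - 32.6786*u^2 + 11.4898*u - 27.8205)/(9.9225*u^4 + 9.513*u^3 - 32.5589*u^2 - 16.7006*u + 30.5809)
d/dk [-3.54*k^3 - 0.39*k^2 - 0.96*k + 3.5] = -10.62*k^2 - 0.78*k - 0.96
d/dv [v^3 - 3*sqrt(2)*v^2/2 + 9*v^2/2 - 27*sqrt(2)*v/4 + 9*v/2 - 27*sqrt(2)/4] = 3*v^2 - 3*sqrt(2)*v + 9*v - 27*sqrt(2)/4 + 9/2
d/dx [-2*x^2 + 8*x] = 8 - 4*x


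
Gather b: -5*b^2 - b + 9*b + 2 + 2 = -5*b^2 + 8*b + 4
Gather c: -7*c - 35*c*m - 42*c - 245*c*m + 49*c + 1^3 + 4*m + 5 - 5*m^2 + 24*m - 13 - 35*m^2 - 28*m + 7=-280*c*m - 40*m^2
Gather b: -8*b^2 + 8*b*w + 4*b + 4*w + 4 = -8*b^2 + b*(8*w + 4) + 4*w + 4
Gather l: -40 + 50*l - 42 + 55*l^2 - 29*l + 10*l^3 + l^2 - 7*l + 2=10*l^3 + 56*l^2 + 14*l - 80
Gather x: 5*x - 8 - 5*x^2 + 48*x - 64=-5*x^2 + 53*x - 72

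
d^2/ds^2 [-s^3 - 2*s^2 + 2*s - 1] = -6*s - 4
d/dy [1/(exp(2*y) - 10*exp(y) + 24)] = 2*(5 - exp(y))*exp(y)/(exp(2*y) - 10*exp(y) + 24)^2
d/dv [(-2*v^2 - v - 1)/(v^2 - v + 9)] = (3*v^2 - 34*v - 10)/(v^4 - 2*v^3 + 19*v^2 - 18*v + 81)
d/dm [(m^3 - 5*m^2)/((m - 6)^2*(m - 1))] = 4*m*(-2*m^2 + 12*m - 15)/(m^5 - 20*m^4 + 145*m^3 - 450*m^2 + 540*m - 216)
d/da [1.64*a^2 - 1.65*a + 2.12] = 3.28*a - 1.65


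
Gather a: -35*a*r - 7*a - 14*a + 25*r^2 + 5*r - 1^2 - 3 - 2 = a*(-35*r - 21) + 25*r^2 + 5*r - 6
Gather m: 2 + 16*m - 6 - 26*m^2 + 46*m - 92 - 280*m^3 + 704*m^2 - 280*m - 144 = -280*m^3 + 678*m^2 - 218*m - 240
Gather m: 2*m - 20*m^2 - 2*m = -20*m^2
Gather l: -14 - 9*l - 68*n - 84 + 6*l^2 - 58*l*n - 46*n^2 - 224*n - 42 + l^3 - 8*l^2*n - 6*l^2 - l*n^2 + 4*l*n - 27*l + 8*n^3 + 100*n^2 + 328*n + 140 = l^3 - 8*l^2*n + l*(-n^2 - 54*n - 36) + 8*n^3 + 54*n^2 + 36*n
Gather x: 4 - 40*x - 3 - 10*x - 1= -50*x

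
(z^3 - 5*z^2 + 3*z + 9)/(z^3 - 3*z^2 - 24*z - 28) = (-z^3 + 5*z^2 - 3*z - 9)/(-z^3 + 3*z^2 + 24*z + 28)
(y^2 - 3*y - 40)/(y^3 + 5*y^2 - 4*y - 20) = (y - 8)/(y^2 - 4)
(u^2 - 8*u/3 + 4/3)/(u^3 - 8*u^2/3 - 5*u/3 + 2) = (u - 2)/(u^2 - 2*u - 3)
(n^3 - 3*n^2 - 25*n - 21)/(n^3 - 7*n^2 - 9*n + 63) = (n + 1)/(n - 3)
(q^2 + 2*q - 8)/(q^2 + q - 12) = (q - 2)/(q - 3)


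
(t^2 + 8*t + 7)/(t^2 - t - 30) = (t^2 + 8*t + 7)/(t^2 - t - 30)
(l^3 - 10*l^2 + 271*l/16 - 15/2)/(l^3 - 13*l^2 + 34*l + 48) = (l^2 - 2*l + 15/16)/(l^2 - 5*l - 6)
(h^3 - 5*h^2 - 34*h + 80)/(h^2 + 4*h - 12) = (h^2 - 3*h - 40)/(h + 6)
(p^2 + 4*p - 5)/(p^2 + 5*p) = (p - 1)/p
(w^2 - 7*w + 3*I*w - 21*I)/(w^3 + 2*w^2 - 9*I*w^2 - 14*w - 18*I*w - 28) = (w^2 + w*(-7 + 3*I) - 21*I)/(w^3 + w^2*(2 - 9*I) + w*(-14 - 18*I) - 28)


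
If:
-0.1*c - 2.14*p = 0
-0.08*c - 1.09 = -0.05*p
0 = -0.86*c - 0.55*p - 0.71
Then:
No Solution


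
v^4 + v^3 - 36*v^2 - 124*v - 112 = (v - 7)*(v + 2)^2*(v + 4)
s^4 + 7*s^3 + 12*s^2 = s^2*(s + 3)*(s + 4)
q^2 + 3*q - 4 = (q - 1)*(q + 4)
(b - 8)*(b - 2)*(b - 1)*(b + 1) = b^4 - 10*b^3 + 15*b^2 + 10*b - 16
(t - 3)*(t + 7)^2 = t^3 + 11*t^2 + 7*t - 147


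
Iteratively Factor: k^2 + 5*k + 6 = (k + 3)*(k + 2)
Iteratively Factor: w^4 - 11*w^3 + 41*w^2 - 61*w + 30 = (w - 1)*(w^3 - 10*w^2 + 31*w - 30) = (w - 5)*(w - 1)*(w^2 - 5*w + 6) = (w - 5)*(w - 2)*(w - 1)*(w - 3)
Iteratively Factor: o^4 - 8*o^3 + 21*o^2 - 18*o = (o - 3)*(o^3 - 5*o^2 + 6*o) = o*(o - 3)*(o^2 - 5*o + 6) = o*(o - 3)^2*(o - 2)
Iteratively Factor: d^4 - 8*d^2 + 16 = (d - 2)*(d^3 + 2*d^2 - 4*d - 8) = (d - 2)*(d + 2)*(d^2 - 4) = (d - 2)*(d + 2)^2*(d - 2)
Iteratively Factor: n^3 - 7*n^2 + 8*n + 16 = (n + 1)*(n^2 - 8*n + 16) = (n - 4)*(n + 1)*(n - 4)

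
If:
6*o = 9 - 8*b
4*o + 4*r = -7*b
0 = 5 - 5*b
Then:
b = 1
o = 1/6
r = -23/12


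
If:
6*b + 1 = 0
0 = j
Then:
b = -1/6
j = 0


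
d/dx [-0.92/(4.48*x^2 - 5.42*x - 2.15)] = (8.2432*x - 4.9864)/(-4.48*x^2 + 5.42*x + 2.15)^2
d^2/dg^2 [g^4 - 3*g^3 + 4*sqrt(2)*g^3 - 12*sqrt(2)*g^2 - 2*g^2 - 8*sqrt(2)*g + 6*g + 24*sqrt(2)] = 12*g^2 - 18*g + 24*sqrt(2)*g - 24*sqrt(2) - 4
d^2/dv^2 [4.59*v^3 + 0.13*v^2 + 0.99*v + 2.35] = 27.54*v + 0.26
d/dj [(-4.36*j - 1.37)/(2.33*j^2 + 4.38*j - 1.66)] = (10.1588*j^2 + 6.3842*j + 13.2382)/(5.4289*j^4 + 20.4108*j^3 + 11.4488*j^2 - 14.5416*j + 2.7556)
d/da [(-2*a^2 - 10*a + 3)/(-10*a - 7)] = 4*(5*a^2 + 7*a + 25)/(100*a^2 + 140*a + 49)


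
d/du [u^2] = 2*u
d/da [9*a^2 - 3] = 18*a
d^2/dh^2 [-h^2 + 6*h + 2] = -2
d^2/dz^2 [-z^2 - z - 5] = -2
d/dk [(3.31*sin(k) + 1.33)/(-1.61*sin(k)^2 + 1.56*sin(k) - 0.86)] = (5.3291*sin(k)^2 + 4.2826*sin(k) - 4.9214)*cos(k)/(2.5921*sin(k)^4 - 5.0232*sin(k)^3 + 5.2028*sin(k)^2 - 2.6832*sin(k) + 0.7396)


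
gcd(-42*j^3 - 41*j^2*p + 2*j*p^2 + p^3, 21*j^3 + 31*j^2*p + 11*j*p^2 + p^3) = 7*j^2 + 8*j*p + p^2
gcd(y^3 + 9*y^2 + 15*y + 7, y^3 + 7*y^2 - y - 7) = y^2 + 8*y + 7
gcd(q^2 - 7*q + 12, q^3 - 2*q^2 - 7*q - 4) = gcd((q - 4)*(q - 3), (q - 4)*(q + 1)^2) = q - 4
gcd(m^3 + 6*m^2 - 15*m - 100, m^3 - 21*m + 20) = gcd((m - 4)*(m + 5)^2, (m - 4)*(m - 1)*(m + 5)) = m^2 + m - 20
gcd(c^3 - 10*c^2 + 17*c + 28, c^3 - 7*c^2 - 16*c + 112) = c^2 - 11*c + 28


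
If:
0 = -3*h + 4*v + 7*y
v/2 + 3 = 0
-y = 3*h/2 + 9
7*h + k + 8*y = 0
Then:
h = -58/9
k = 358/9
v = -6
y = 2/3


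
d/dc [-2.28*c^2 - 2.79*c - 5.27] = -4.56*c - 2.79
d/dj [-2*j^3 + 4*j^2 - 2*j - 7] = -6*j^2 + 8*j - 2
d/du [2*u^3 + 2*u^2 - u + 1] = 6*u^2 + 4*u - 1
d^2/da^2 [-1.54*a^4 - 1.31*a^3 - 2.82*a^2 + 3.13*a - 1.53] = -18.48*a^2 - 7.86*a - 5.64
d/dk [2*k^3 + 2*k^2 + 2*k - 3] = 6*k^2 + 4*k + 2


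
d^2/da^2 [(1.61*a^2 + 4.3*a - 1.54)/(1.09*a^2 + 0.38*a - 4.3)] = (8.88393600000001*a^3 + 34.298376*a^2 + 117.097392*a + 58.709488)/(1.295029*a^6 + 1.354434*a^5 - 14.854302*a^4 - 10.631488*a^3 + 58.59954*a^2 + 21.0786*a - 79.507)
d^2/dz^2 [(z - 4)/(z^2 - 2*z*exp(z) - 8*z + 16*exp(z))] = 2*(4*(z - 4)*(z*exp(z) - z - 7*exp(z) + 4)^2 + (z^2 - 2*z*exp(z) - 8*z + 16*exp(z))*(2*z*exp(z) - 2*z - (z - 4)*(-z*exp(z) + 6*exp(z) + 1) - 14*exp(z) + 8))/(z^2 - 2*z*exp(z) - 8*z + 16*exp(z))^3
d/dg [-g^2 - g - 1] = -2*g - 1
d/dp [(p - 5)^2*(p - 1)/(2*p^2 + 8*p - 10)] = (p^2 + 10*p - 75)/(2*(p^2 + 10*p + 25))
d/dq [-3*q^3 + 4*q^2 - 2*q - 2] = -9*q^2 + 8*q - 2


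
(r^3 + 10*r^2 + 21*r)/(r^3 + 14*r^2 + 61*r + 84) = r/(r + 4)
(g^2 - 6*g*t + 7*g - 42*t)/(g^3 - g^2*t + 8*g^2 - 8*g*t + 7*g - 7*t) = (-g + 6*t)/(-g^2 + g*t - g + t)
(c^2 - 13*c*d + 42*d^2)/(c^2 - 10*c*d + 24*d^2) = (c - 7*d)/(c - 4*d)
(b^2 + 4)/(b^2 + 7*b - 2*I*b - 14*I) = (b + 2*I)/(b + 7)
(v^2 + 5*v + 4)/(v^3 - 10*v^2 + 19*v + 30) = (v + 4)/(v^2 - 11*v + 30)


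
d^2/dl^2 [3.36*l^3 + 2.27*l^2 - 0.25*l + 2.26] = 20.16*l + 4.54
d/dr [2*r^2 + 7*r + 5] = 4*r + 7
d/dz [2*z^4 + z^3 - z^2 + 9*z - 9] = 8*z^3 + 3*z^2 - 2*z + 9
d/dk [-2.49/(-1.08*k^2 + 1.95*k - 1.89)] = (4.8555 - 5.3784*k)/(1.08*k^2 - 1.95*k + 1.89)^2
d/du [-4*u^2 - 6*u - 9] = -8*u - 6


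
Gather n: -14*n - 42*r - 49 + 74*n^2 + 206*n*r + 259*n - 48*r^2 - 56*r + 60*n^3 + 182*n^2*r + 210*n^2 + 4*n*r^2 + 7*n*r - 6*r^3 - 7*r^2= 60*n^3 + n^2*(182*r + 284) + n*(4*r^2 + 213*r + 245) - 6*r^3 - 55*r^2 - 98*r - 49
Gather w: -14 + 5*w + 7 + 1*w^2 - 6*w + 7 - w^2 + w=0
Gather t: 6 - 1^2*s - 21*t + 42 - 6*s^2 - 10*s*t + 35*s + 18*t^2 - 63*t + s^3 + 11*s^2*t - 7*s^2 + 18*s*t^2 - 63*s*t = s^3 - 13*s^2 + 34*s + t^2*(18*s + 18) + t*(11*s^2 - 73*s - 84) + 48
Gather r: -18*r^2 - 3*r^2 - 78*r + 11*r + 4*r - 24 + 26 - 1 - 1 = -21*r^2 - 63*r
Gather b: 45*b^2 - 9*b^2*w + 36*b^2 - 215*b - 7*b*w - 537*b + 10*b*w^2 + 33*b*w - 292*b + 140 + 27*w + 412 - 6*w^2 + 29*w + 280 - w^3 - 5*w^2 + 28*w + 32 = b^2*(81 - 9*w) + b*(10*w^2 + 26*w - 1044) - w^3 - 11*w^2 + 84*w + 864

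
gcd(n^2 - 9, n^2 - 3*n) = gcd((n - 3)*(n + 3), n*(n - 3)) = n - 3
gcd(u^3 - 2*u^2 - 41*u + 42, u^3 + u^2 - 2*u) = u - 1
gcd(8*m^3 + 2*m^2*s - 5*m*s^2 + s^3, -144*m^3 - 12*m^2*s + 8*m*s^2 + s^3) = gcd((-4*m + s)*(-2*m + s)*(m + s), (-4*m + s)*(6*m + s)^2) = -4*m + s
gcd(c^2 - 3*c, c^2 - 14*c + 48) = 1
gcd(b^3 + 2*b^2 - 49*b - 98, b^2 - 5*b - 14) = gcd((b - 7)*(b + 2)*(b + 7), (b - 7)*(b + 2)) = b^2 - 5*b - 14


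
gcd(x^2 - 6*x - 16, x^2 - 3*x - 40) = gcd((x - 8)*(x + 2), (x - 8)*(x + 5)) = x - 8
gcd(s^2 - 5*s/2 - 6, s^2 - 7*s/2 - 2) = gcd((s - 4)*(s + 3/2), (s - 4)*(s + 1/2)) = s - 4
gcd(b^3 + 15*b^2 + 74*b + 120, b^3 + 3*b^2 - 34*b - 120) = b^2 + 9*b + 20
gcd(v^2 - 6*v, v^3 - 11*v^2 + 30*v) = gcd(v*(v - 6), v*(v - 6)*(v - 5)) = v^2 - 6*v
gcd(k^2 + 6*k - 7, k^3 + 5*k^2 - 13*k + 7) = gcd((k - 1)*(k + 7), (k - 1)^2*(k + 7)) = k^2 + 6*k - 7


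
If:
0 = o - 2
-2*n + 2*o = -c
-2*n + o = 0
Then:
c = -2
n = 1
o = 2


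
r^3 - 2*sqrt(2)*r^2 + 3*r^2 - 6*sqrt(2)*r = r*(r + 3)*(r - 2*sqrt(2))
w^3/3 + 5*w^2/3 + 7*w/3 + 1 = (w/3 + 1)*(w + 1)^2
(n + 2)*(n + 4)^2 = n^3 + 10*n^2 + 32*n + 32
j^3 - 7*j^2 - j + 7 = (j - 7)*(j - 1)*(j + 1)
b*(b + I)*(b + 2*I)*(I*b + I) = I*b^4 - 3*b^3 + I*b^3 - 3*b^2 - 2*I*b^2 - 2*I*b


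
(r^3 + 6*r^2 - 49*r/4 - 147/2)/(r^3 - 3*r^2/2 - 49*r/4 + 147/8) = 2*(r + 6)/(2*r - 3)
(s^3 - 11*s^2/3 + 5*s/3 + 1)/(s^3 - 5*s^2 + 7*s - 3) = (s + 1/3)/(s - 1)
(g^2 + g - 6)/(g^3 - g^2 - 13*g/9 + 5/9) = 9*(g^2 + g - 6)/(9*g^3 - 9*g^2 - 13*g + 5)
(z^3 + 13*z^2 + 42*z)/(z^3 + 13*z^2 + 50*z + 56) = z*(z + 6)/(z^2 + 6*z + 8)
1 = 1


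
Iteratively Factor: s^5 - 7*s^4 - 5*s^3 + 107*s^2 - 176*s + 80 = (s - 1)*(s^4 - 6*s^3 - 11*s^2 + 96*s - 80) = (s - 1)*(s + 4)*(s^3 - 10*s^2 + 29*s - 20) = (s - 5)*(s - 1)*(s + 4)*(s^2 - 5*s + 4) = (s - 5)*(s - 1)^2*(s + 4)*(s - 4)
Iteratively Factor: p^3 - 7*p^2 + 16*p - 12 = (p - 2)*(p^2 - 5*p + 6) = (p - 3)*(p - 2)*(p - 2)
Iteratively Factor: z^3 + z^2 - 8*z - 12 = (z + 2)*(z^2 - z - 6) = (z - 3)*(z + 2)*(z + 2)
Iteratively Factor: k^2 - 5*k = (k)*(k - 5)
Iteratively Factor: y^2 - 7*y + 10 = (y - 5)*(y - 2)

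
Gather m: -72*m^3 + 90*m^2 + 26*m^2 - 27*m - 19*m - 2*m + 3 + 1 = -72*m^3 + 116*m^2 - 48*m + 4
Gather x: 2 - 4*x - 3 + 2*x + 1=-2*x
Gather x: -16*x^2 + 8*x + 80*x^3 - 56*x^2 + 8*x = 80*x^3 - 72*x^2 + 16*x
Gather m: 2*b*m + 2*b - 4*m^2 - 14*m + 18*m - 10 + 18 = 2*b - 4*m^2 + m*(2*b + 4) + 8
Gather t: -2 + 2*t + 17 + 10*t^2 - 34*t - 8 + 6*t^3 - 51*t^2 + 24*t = 6*t^3 - 41*t^2 - 8*t + 7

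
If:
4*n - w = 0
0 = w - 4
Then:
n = 1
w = 4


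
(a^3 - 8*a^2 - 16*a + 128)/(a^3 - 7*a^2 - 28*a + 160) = (a + 4)/(a + 5)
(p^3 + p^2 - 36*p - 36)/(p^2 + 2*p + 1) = (p^2 - 36)/(p + 1)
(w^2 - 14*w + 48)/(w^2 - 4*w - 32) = (w - 6)/(w + 4)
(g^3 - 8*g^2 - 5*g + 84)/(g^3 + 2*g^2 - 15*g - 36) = (g - 7)/(g + 3)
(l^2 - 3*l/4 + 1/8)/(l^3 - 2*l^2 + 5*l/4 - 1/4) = (4*l - 1)/(2*(2*l^2 - 3*l + 1))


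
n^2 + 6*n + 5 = (n + 1)*(n + 5)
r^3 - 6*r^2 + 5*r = r*(r - 5)*(r - 1)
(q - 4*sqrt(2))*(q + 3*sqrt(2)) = q^2 - sqrt(2)*q - 24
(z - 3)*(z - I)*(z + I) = z^3 - 3*z^2 + z - 3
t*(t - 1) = t^2 - t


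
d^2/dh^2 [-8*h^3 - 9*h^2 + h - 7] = -48*h - 18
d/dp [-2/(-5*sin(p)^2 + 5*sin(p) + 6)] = 10*(1 - 2*sin(p))*cos(p)/(-5*sin(p)^2 + 5*sin(p) + 6)^2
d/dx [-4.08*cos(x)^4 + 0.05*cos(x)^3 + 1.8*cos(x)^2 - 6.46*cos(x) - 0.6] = (16.32*cos(x)^3 - 0.15*cos(x)^2 - 3.6*cos(x) + 6.46)*sin(x)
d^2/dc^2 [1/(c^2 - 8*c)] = 2*(-c*(c - 8) + 4*(c - 4)^2)/(c^3*(c - 8)^3)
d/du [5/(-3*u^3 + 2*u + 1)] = 5*(9*u^2 - 2)/(-3*u^3 + 2*u + 1)^2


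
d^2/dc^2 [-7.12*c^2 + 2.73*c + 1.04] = -14.2400000000000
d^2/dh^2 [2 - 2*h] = 0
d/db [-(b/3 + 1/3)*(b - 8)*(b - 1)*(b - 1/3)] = -4*b^3/3 + 25*b^2/3 - 10*b/9 - 25/9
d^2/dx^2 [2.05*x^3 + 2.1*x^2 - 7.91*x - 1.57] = 12.3*x + 4.2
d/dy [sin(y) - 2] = cos(y)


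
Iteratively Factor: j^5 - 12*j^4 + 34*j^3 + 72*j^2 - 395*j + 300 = (j - 4)*(j^4 - 8*j^3 + 2*j^2 + 80*j - 75) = (j - 4)*(j + 3)*(j^3 - 11*j^2 + 35*j - 25) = (j - 5)*(j - 4)*(j + 3)*(j^2 - 6*j + 5) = (j - 5)*(j - 4)*(j - 1)*(j + 3)*(j - 5)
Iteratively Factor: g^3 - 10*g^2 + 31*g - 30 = (g - 5)*(g^2 - 5*g + 6) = (g - 5)*(g - 3)*(g - 2)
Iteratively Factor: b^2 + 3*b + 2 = (b + 2)*(b + 1)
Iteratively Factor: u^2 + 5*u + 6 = (u + 3)*(u + 2)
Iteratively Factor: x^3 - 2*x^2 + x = (x - 1)*(x^2 - x) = (x - 1)^2*(x)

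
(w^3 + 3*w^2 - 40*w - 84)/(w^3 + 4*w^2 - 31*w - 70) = (w - 6)/(w - 5)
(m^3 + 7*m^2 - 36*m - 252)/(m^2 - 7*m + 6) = (m^2 + 13*m + 42)/(m - 1)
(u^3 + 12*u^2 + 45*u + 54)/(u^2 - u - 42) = (u^2 + 6*u + 9)/(u - 7)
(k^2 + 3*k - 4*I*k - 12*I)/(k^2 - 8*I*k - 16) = (k + 3)/(k - 4*I)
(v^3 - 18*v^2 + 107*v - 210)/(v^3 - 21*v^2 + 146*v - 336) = (v - 5)/(v - 8)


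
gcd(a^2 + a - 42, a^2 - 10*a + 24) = a - 6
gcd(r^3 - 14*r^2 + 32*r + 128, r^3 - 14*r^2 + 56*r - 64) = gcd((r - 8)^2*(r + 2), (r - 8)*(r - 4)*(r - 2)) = r - 8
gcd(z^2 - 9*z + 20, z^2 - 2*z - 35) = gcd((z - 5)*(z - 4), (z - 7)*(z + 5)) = 1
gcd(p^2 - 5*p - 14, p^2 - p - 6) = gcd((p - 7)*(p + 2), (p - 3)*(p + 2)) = p + 2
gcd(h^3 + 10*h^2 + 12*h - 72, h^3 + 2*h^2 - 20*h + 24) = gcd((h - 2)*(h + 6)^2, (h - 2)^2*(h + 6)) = h^2 + 4*h - 12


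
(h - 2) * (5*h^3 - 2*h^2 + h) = 5*h^4 - 12*h^3 + 5*h^2 - 2*h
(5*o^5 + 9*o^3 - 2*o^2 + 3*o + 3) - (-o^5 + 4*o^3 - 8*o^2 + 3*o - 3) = 6*o^5 + 5*o^3 + 6*o^2 + 6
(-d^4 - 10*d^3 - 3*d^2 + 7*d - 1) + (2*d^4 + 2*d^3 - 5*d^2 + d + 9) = d^4 - 8*d^3 - 8*d^2 + 8*d + 8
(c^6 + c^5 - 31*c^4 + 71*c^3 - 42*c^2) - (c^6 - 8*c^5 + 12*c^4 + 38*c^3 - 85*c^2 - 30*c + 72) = 9*c^5 - 43*c^4 + 33*c^3 + 43*c^2 + 30*c - 72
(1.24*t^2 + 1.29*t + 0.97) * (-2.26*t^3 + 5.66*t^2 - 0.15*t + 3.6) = -2.8024*t^5 + 4.103*t^4 + 4.9232*t^3 + 9.7607*t^2 + 4.4985*t + 3.492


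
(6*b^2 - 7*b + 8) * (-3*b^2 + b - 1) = -18*b^4 + 27*b^3 - 37*b^2 + 15*b - 8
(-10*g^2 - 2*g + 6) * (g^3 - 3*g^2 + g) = -10*g^5 + 28*g^4 + 2*g^3 - 20*g^2 + 6*g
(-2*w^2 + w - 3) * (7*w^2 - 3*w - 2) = -14*w^4 + 13*w^3 - 20*w^2 + 7*w + 6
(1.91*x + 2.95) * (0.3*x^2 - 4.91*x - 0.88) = 0.573*x^3 - 8.4931*x^2 - 16.1653*x - 2.596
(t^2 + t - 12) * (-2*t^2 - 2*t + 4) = -2*t^4 - 4*t^3 + 26*t^2 + 28*t - 48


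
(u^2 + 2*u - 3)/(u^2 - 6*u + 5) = (u + 3)/(u - 5)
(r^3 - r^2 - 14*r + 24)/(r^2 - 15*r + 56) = (r^3 - r^2 - 14*r + 24)/(r^2 - 15*r + 56)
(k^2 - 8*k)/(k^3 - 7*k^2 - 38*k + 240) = k/(k^2 + k - 30)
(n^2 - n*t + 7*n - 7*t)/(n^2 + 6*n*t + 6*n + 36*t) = (n^2 - n*t + 7*n - 7*t)/(n^2 + 6*n*t + 6*n + 36*t)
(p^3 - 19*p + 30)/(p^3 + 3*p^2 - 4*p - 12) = (p^2 + 2*p - 15)/(p^2 + 5*p + 6)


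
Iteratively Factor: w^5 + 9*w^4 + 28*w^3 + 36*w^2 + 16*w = (w + 1)*(w^4 + 8*w^3 + 20*w^2 + 16*w) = (w + 1)*(w + 4)*(w^3 + 4*w^2 + 4*w) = (w + 1)*(w + 2)*(w + 4)*(w^2 + 2*w) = (w + 1)*(w + 2)^2*(w + 4)*(w)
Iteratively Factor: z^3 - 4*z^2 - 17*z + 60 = (z + 4)*(z^2 - 8*z + 15) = (z - 3)*(z + 4)*(z - 5)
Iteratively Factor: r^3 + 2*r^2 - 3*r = (r)*(r^2 + 2*r - 3) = r*(r - 1)*(r + 3)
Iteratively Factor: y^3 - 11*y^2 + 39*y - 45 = (y - 3)*(y^2 - 8*y + 15) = (y - 5)*(y - 3)*(y - 3)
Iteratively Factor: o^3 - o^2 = (o)*(o^2 - o) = o*(o - 1)*(o)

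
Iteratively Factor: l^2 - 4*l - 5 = (l + 1)*(l - 5)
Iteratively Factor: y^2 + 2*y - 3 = (y - 1)*(y + 3)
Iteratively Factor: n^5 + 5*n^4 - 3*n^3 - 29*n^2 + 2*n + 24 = (n + 3)*(n^4 + 2*n^3 - 9*n^2 - 2*n + 8) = (n - 2)*(n + 3)*(n^3 + 4*n^2 - n - 4) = (n - 2)*(n + 3)*(n + 4)*(n^2 - 1) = (n - 2)*(n - 1)*(n + 3)*(n + 4)*(n + 1)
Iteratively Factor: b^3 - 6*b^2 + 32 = (b - 4)*(b^2 - 2*b - 8) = (b - 4)^2*(b + 2)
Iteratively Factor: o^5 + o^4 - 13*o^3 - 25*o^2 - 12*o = (o + 3)*(o^4 - 2*o^3 - 7*o^2 - 4*o) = o*(o + 3)*(o^3 - 2*o^2 - 7*o - 4) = o*(o + 1)*(o + 3)*(o^2 - 3*o - 4) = o*(o - 4)*(o + 1)*(o + 3)*(o + 1)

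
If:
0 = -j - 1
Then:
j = -1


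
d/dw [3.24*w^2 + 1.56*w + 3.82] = 6.48*w + 1.56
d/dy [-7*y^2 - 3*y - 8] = -14*y - 3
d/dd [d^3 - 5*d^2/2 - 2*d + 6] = 3*d^2 - 5*d - 2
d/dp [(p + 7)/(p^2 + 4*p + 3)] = (p^2 + 4*p - 2*(p + 2)*(p + 7) + 3)/(p^2 + 4*p + 3)^2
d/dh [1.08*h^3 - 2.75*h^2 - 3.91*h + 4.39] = 3.24*h^2 - 5.5*h - 3.91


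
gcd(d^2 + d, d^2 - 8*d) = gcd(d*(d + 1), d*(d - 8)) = d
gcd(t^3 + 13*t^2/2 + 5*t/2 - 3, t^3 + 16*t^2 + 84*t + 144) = t + 6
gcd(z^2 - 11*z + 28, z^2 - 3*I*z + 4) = 1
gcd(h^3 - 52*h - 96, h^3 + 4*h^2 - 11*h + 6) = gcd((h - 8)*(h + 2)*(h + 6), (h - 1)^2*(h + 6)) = h + 6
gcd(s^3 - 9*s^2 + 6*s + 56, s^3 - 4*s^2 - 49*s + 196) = s^2 - 11*s + 28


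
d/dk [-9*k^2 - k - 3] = -18*k - 1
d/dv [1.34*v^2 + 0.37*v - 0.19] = 2.68*v + 0.37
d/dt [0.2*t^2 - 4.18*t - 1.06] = 0.4*t - 4.18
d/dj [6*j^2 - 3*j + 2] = 12*j - 3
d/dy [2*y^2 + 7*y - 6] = 4*y + 7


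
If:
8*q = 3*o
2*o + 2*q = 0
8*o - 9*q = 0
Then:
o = 0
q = 0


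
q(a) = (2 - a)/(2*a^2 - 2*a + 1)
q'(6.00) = 0.01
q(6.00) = -0.07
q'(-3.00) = 0.07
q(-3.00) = 0.20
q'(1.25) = -1.47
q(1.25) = 0.46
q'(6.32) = 0.01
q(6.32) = -0.06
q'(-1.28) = 0.35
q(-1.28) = 0.48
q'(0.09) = 3.28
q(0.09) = 2.28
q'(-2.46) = 0.11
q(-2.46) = 0.25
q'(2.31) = -0.10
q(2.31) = -0.04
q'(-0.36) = 1.57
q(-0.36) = 1.19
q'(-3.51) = 0.05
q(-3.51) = 0.17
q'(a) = (2 - 4*a)*(2 - a)/(2*a^2 - 2*a + 1)^2 - 1/(2*a^2 - 2*a + 1) = (2*a^2 - 8*a + 3)/(4*a^4 - 8*a^3 + 8*a^2 - 4*a + 1)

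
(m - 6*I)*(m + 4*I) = m^2 - 2*I*m + 24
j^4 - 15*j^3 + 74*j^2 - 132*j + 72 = (j - 6)^2*(j - 2)*(j - 1)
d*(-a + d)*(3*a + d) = -3*a^2*d + 2*a*d^2 + d^3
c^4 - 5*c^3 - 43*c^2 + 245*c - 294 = (c - 7)*(c - 3)*(c - 2)*(c + 7)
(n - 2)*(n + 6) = n^2 + 4*n - 12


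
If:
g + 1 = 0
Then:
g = -1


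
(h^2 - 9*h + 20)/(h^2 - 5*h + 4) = (h - 5)/(h - 1)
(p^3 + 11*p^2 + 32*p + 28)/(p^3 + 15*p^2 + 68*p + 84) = (p + 2)/(p + 6)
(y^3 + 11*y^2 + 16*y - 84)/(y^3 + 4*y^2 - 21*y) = (y^2 + 4*y - 12)/(y*(y - 3))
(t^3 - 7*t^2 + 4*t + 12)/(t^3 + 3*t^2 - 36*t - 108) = (t^2 - t - 2)/(t^2 + 9*t + 18)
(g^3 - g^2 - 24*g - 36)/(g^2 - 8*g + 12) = (g^2 + 5*g + 6)/(g - 2)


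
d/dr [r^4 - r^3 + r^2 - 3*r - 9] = 4*r^3 - 3*r^2 + 2*r - 3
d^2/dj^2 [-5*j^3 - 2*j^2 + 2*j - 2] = -30*j - 4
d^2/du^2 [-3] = 0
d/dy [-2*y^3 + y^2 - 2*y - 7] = -6*y^2 + 2*y - 2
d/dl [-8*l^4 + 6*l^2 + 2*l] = -32*l^3 + 12*l + 2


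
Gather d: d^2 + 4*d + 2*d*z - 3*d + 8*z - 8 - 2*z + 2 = d^2 + d*(2*z + 1) + 6*z - 6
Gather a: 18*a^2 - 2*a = 18*a^2 - 2*a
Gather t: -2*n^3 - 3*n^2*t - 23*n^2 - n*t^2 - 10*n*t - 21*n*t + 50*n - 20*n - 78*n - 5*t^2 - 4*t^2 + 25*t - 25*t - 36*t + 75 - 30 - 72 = -2*n^3 - 23*n^2 - 48*n + t^2*(-n - 9) + t*(-3*n^2 - 31*n - 36) - 27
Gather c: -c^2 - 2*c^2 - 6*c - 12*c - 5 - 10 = -3*c^2 - 18*c - 15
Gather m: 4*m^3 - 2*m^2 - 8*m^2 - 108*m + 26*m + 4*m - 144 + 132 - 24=4*m^3 - 10*m^2 - 78*m - 36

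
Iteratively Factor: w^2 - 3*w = (w)*(w - 3)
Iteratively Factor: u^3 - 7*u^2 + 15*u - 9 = (u - 1)*(u^2 - 6*u + 9) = (u - 3)*(u - 1)*(u - 3)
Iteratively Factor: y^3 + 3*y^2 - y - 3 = (y - 1)*(y^2 + 4*y + 3) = (y - 1)*(y + 3)*(y + 1)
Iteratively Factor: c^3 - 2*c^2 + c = (c - 1)*(c^2 - c) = (c - 1)^2*(c)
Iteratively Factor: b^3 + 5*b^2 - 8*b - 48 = (b - 3)*(b^2 + 8*b + 16) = (b - 3)*(b + 4)*(b + 4)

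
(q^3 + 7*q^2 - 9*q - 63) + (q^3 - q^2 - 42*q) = 2*q^3 + 6*q^2 - 51*q - 63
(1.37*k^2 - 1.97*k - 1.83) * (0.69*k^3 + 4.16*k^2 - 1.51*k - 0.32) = 0.9453*k^5 + 4.3399*k^4 - 11.5266*k^3 - 5.0765*k^2 + 3.3937*k + 0.5856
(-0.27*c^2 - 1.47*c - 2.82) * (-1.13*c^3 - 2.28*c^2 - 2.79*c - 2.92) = 0.3051*c^5 + 2.2767*c^4 + 7.2915*c^3 + 11.3193*c^2 + 12.1602*c + 8.2344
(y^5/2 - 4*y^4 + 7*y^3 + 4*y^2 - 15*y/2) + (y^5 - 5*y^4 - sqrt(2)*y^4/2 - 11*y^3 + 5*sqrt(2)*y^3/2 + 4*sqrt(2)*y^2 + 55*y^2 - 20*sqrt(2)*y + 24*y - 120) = 3*y^5/2 - 9*y^4 - sqrt(2)*y^4/2 - 4*y^3 + 5*sqrt(2)*y^3/2 + 4*sqrt(2)*y^2 + 59*y^2 - 20*sqrt(2)*y + 33*y/2 - 120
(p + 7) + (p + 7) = 2*p + 14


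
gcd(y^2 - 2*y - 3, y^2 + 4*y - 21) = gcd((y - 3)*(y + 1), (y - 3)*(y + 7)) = y - 3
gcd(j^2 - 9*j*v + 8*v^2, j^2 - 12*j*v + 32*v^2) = -j + 8*v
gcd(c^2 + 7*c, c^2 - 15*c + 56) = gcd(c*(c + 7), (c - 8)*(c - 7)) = 1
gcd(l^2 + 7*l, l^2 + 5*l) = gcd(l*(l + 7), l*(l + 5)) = l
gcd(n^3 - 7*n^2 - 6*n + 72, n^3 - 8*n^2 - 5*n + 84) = n^2 - n - 12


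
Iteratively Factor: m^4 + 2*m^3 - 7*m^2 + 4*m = (m - 1)*(m^3 + 3*m^2 - 4*m) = (m - 1)^2*(m^2 + 4*m) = m*(m - 1)^2*(m + 4)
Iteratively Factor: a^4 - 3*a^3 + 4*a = (a - 2)*(a^3 - a^2 - 2*a) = a*(a - 2)*(a^2 - a - 2) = a*(a - 2)^2*(a + 1)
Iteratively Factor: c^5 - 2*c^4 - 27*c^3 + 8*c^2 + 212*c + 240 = (c + 2)*(c^4 - 4*c^3 - 19*c^2 + 46*c + 120) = (c + 2)*(c + 3)*(c^3 - 7*c^2 + 2*c + 40) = (c - 5)*(c + 2)*(c + 3)*(c^2 - 2*c - 8) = (c - 5)*(c - 4)*(c + 2)*(c + 3)*(c + 2)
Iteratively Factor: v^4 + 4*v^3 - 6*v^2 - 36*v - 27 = (v + 3)*(v^3 + v^2 - 9*v - 9) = (v + 3)^2*(v^2 - 2*v - 3) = (v - 3)*(v + 3)^2*(v + 1)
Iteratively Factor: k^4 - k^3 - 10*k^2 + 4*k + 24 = (k - 2)*(k^3 + k^2 - 8*k - 12) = (k - 2)*(k + 2)*(k^2 - k - 6) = (k - 2)*(k + 2)^2*(k - 3)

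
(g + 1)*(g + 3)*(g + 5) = g^3 + 9*g^2 + 23*g + 15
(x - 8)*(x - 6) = x^2 - 14*x + 48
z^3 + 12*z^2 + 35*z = z*(z + 5)*(z + 7)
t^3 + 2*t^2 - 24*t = t*(t - 4)*(t + 6)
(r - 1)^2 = r^2 - 2*r + 1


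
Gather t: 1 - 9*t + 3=4 - 9*t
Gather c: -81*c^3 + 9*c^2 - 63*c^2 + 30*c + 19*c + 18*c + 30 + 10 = -81*c^3 - 54*c^2 + 67*c + 40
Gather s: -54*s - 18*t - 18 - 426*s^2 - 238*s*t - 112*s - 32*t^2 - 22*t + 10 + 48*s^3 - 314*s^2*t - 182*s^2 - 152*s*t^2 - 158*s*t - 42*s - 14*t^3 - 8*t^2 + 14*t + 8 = 48*s^3 + s^2*(-314*t - 608) + s*(-152*t^2 - 396*t - 208) - 14*t^3 - 40*t^2 - 26*t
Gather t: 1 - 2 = -1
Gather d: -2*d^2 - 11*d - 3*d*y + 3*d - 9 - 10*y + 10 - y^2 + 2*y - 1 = -2*d^2 + d*(-3*y - 8) - y^2 - 8*y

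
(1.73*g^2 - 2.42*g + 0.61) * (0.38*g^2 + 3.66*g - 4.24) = 0.6574*g^4 + 5.4122*g^3 - 15.9606*g^2 + 12.4934*g - 2.5864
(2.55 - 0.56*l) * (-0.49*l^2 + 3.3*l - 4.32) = 0.2744*l^3 - 3.0975*l^2 + 10.8342*l - 11.016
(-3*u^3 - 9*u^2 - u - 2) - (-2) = -3*u^3 - 9*u^2 - u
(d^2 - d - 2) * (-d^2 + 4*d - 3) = -d^4 + 5*d^3 - 5*d^2 - 5*d + 6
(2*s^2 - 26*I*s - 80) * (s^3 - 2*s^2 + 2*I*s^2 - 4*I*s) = 2*s^5 - 4*s^4 - 22*I*s^4 - 28*s^3 + 44*I*s^3 + 56*s^2 - 160*I*s^2 + 320*I*s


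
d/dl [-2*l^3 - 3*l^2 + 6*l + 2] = -6*l^2 - 6*l + 6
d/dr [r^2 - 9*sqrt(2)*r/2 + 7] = 2*r - 9*sqrt(2)/2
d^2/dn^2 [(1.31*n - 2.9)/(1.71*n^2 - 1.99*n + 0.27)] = ((15.1318 - 13.4406*n)*(1.71*n^2 - 1.99*n + 0.27) + (1.31*n - 2.9)*(3.42*n - 1.99)*(6.84*n - 3.98))/(1.71*n^2 - 1.99*n + 0.27)^3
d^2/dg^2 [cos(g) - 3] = -cos(g)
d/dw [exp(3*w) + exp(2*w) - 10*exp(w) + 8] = (3*exp(2*w) + 2*exp(w) - 10)*exp(w)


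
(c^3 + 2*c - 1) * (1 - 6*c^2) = -6*c^5 - 11*c^3 + 6*c^2 + 2*c - 1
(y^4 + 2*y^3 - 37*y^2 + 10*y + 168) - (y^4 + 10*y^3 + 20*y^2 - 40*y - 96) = -8*y^3 - 57*y^2 + 50*y + 264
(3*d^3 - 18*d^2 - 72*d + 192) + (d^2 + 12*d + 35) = 3*d^3 - 17*d^2 - 60*d + 227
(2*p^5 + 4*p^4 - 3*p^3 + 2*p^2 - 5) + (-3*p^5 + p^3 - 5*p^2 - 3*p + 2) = -p^5 + 4*p^4 - 2*p^3 - 3*p^2 - 3*p - 3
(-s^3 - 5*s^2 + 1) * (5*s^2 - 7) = -5*s^5 - 25*s^4 + 7*s^3 + 40*s^2 - 7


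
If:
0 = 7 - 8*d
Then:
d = 7/8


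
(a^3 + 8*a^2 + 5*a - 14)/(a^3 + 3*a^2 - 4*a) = (a^2 + 9*a + 14)/(a*(a + 4))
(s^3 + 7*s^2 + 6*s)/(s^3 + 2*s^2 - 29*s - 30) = s/(s - 5)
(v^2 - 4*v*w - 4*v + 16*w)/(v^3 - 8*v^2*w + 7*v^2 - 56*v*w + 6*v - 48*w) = (v^2 - 4*v*w - 4*v + 16*w)/(v^3 - 8*v^2*w + 7*v^2 - 56*v*w + 6*v - 48*w)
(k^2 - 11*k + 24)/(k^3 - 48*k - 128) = (k - 3)/(k^2 + 8*k + 16)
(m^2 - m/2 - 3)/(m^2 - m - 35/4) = 2*(-2*m^2 + m + 6)/(-4*m^2 + 4*m + 35)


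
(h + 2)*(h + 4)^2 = h^3 + 10*h^2 + 32*h + 32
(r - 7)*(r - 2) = r^2 - 9*r + 14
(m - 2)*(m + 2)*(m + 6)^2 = m^4 + 12*m^3 + 32*m^2 - 48*m - 144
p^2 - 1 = (p - 1)*(p + 1)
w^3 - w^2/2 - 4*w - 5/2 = (w - 5/2)*(w + 1)^2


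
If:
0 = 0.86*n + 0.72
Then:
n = -0.84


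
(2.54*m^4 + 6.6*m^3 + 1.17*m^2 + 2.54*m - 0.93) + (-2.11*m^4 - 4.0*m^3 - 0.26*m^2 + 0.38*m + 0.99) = 0.43*m^4 + 2.6*m^3 + 0.91*m^2 + 2.92*m + 0.0599999999999999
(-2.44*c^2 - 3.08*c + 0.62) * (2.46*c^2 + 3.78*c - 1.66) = -6.0024*c^4 - 16.8*c^3 - 6.0668*c^2 + 7.4564*c - 1.0292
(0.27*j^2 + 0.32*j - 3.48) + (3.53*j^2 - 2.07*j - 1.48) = 3.8*j^2 - 1.75*j - 4.96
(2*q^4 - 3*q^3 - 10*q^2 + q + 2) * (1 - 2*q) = -4*q^5 + 8*q^4 + 17*q^3 - 12*q^2 - 3*q + 2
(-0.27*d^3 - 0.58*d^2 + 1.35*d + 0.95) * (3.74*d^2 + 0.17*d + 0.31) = -1.0098*d^5 - 2.2151*d^4 + 4.8667*d^3 + 3.6027*d^2 + 0.58*d + 0.2945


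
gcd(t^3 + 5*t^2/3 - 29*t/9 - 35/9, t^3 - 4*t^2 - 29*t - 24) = t + 1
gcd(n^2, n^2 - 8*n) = n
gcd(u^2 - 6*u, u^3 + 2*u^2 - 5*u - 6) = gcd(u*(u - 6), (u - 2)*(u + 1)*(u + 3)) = 1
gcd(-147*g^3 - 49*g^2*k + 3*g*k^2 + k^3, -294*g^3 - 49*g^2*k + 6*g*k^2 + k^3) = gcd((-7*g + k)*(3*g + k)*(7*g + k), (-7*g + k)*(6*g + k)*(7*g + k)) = 49*g^2 - k^2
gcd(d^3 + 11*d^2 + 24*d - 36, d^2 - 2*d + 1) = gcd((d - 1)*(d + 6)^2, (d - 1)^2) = d - 1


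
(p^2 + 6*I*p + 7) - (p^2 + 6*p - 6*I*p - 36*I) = -6*p + 12*I*p + 7 + 36*I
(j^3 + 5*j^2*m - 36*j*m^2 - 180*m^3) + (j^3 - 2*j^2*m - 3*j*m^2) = 2*j^3 + 3*j^2*m - 39*j*m^2 - 180*m^3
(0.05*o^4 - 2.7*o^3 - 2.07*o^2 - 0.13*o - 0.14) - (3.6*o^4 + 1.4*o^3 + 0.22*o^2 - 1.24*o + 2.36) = -3.55*o^4 - 4.1*o^3 - 2.29*o^2 + 1.11*o - 2.5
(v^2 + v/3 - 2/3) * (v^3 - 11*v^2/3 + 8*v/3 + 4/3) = v^5 - 10*v^4/3 + 7*v^3/9 + 14*v^2/3 - 4*v/3 - 8/9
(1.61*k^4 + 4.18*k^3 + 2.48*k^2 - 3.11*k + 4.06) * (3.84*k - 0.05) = 6.1824*k^5 + 15.9707*k^4 + 9.3142*k^3 - 12.0664*k^2 + 15.7459*k - 0.203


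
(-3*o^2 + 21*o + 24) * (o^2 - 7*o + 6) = -3*o^4 + 42*o^3 - 141*o^2 - 42*o + 144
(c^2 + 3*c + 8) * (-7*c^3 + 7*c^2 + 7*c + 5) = -7*c^5 - 14*c^4 - 28*c^3 + 82*c^2 + 71*c + 40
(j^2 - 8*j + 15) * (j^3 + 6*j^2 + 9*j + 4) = j^5 - 2*j^4 - 24*j^3 + 22*j^2 + 103*j + 60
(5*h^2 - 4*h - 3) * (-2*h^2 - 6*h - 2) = -10*h^4 - 22*h^3 + 20*h^2 + 26*h + 6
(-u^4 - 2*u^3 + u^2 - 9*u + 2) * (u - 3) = -u^5 + u^4 + 7*u^3 - 12*u^2 + 29*u - 6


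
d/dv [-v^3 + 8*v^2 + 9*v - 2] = -3*v^2 + 16*v + 9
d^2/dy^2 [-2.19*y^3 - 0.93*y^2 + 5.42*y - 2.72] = -13.14*y - 1.86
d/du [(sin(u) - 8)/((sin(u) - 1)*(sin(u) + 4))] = (16*sin(u) + cos(u)^2 + 19)*cos(u)/((sin(u) - 1)^2*(sin(u) + 4)^2)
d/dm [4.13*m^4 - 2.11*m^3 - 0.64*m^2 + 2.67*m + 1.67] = 16.52*m^3 - 6.33*m^2 - 1.28*m + 2.67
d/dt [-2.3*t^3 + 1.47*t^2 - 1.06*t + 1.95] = -6.9*t^2 + 2.94*t - 1.06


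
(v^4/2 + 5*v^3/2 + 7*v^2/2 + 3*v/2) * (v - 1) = v^5/2 + 2*v^4 + v^3 - 2*v^2 - 3*v/2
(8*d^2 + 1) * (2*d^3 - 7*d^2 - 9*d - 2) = 16*d^5 - 56*d^4 - 70*d^3 - 23*d^2 - 9*d - 2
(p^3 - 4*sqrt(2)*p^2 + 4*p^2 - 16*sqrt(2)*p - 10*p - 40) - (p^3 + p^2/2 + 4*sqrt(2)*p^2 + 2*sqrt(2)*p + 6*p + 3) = -8*sqrt(2)*p^2 + 7*p^2/2 - 18*sqrt(2)*p - 16*p - 43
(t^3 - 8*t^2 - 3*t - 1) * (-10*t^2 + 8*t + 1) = -10*t^5 + 88*t^4 - 33*t^3 - 22*t^2 - 11*t - 1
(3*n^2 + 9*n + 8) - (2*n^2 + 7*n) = n^2 + 2*n + 8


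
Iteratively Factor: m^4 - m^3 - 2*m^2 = (m - 2)*(m^3 + m^2) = m*(m - 2)*(m^2 + m) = m*(m - 2)*(m + 1)*(m)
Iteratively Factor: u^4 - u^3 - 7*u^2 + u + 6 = (u + 2)*(u^3 - 3*u^2 - u + 3) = (u - 1)*(u + 2)*(u^2 - 2*u - 3) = (u - 1)*(u + 1)*(u + 2)*(u - 3)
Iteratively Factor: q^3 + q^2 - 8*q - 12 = (q + 2)*(q^2 - q - 6) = (q - 3)*(q + 2)*(q + 2)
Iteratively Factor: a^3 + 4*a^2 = (a)*(a^2 + 4*a) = a^2*(a + 4)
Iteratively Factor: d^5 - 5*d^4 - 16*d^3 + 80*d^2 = (d)*(d^4 - 5*d^3 - 16*d^2 + 80*d) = d*(d - 5)*(d^3 - 16*d) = d*(d - 5)*(d - 4)*(d^2 + 4*d) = d*(d - 5)*(d - 4)*(d + 4)*(d)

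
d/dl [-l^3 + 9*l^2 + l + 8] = -3*l^2 + 18*l + 1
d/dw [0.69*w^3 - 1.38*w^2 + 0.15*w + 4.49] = 2.07*w^2 - 2.76*w + 0.15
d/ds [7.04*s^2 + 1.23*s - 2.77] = 14.08*s + 1.23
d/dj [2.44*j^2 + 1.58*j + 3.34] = 4.88*j + 1.58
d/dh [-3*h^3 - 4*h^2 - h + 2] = -9*h^2 - 8*h - 1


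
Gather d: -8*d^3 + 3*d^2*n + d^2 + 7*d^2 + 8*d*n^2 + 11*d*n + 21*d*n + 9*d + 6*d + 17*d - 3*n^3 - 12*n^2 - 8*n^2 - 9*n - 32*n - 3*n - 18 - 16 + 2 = -8*d^3 + d^2*(3*n + 8) + d*(8*n^2 + 32*n + 32) - 3*n^3 - 20*n^2 - 44*n - 32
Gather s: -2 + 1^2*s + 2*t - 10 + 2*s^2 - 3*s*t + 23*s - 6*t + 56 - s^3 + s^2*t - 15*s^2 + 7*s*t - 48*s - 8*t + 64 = -s^3 + s^2*(t - 13) + s*(4*t - 24) - 12*t + 108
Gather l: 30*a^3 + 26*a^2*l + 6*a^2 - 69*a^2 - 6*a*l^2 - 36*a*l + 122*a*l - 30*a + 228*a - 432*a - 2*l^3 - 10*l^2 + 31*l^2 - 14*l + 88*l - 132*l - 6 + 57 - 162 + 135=30*a^3 - 63*a^2 - 234*a - 2*l^3 + l^2*(21 - 6*a) + l*(26*a^2 + 86*a - 58) + 24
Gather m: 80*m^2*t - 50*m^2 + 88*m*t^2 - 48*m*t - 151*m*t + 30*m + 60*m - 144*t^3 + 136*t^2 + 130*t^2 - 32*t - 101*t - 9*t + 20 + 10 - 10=m^2*(80*t - 50) + m*(88*t^2 - 199*t + 90) - 144*t^3 + 266*t^2 - 142*t + 20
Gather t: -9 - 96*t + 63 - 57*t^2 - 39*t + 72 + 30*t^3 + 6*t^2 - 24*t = 30*t^3 - 51*t^2 - 159*t + 126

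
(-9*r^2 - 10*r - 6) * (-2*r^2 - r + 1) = 18*r^4 + 29*r^3 + 13*r^2 - 4*r - 6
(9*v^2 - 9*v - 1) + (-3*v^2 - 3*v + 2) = 6*v^2 - 12*v + 1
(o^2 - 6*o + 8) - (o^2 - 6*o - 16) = 24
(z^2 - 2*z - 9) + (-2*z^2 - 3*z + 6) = -z^2 - 5*z - 3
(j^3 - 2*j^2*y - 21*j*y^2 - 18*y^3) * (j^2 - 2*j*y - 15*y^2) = j^5 - 4*j^4*y - 32*j^3*y^2 + 54*j^2*y^3 + 351*j*y^4 + 270*y^5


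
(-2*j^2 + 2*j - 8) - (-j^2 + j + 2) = -j^2 + j - 10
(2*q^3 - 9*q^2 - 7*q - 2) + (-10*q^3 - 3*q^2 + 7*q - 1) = -8*q^3 - 12*q^2 - 3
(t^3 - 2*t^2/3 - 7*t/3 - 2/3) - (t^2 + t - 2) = t^3 - 5*t^2/3 - 10*t/3 + 4/3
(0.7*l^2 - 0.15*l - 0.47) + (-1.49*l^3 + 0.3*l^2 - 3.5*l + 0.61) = -1.49*l^3 + 1.0*l^2 - 3.65*l + 0.14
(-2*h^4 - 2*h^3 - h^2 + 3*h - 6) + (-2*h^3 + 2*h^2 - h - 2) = -2*h^4 - 4*h^3 + h^2 + 2*h - 8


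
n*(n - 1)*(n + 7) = n^3 + 6*n^2 - 7*n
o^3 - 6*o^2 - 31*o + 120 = (o - 8)*(o - 3)*(o + 5)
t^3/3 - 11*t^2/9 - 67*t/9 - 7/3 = (t/3 + 1)*(t - 7)*(t + 1/3)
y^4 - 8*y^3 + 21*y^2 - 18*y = y*(y - 3)^2*(y - 2)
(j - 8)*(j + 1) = j^2 - 7*j - 8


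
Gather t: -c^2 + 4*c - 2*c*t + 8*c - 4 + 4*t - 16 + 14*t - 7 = -c^2 + 12*c + t*(18 - 2*c) - 27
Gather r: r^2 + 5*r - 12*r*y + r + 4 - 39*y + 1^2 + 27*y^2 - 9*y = r^2 + r*(6 - 12*y) + 27*y^2 - 48*y + 5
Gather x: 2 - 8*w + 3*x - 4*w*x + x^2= -8*w + x^2 + x*(3 - 4*w) + 2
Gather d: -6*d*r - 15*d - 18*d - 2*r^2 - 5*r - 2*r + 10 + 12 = d*(-6*r - 33) - 2*r^2 - 7*r + 22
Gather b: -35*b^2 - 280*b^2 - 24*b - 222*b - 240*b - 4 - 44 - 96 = -315*b^2 - 486*b - 144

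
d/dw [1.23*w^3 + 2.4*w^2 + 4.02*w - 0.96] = 3.69*w^2 + 4.8*w + 4.02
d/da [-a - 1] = -1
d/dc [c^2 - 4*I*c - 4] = 2*c - 4*I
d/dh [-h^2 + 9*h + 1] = 9 - 2*h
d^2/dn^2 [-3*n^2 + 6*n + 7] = -6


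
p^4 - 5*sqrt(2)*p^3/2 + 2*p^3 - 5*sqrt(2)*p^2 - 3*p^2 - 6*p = p*(p + 2)*(p - 3*sqrt(2))*(p + sqrt(2)/2)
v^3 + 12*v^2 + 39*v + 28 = (v + 1)*(v + 4)*(v + 7)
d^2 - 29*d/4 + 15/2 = (d - 6)*(d - 5/4)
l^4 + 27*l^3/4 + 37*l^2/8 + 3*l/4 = l*(l + 1/4)*(l + 1/2)*(l + 6)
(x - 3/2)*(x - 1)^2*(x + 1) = x^4 - 5*x^3/2 + x^2/2 + 5*x/2 - 3/2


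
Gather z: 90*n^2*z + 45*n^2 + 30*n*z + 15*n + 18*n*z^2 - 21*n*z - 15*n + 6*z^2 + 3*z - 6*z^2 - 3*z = 45*n^2 + 18*n*z^2 + z*(90*n^2 + 9*n)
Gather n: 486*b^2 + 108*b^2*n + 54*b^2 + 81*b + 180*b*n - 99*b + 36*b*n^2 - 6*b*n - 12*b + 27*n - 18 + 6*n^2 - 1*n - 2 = 540*b^2 - 30*b + n^2*(36*b + 6) + n*(108*b^2 + 174*b + 26) - 20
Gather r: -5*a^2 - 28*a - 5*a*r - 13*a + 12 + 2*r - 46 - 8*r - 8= -5*a^2 - 41*a + r*(-5*a - 6) - 42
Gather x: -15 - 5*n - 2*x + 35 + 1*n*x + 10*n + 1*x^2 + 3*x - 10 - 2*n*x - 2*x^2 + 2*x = 5*n - x^2 + x*(3 - n) + 10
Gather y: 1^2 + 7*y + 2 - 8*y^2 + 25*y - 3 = -8*y^2 + 32*y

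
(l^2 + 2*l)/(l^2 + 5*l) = (l + 2)/(l + 5)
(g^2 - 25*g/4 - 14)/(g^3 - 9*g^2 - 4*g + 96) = (g + 7/4)/(g^2 - g - 12)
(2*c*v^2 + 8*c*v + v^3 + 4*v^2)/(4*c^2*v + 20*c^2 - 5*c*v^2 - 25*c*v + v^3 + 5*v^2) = v*(2*c*v + 8*c + v^2 + 4*v)/(4*c^2*v + 20*c^2 - 5*c*v^2 - 25*c*v + v^3 + 5*v^2)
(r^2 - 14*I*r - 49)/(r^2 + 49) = (r - 7*I)/(r + 7*I)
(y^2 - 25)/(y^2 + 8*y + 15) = (y - 5)/(y + 3)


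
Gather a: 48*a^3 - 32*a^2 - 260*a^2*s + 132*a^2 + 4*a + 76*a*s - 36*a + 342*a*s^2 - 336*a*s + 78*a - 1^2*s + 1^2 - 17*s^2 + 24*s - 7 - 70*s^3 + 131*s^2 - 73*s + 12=48*a^3 + a^2*(100 - 260*s) + a*(342*s^2 - 260*s + 46) - 70*s^3 + 114*s^2 - 50*s + 6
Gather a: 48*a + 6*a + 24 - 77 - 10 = 54*a - 63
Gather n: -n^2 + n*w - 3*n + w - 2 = -n^2 + n*(w - 3) + w - 2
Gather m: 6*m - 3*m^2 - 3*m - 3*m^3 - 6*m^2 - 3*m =-3*m^3 - 9*m^2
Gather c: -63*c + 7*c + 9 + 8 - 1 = 16 - 56*c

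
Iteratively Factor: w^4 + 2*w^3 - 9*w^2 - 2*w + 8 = (w + 1)*(w^3 + w^2 - 10*w + 8) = (w - 2)*(w + 1)*(w^2 + 3*w - 4) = (w - 2)*(w - 1)*(w + 1)*(w + 4)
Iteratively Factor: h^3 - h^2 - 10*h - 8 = (h + 1)*(h^2 - 2*h - 8) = (h + 1)*(h + 2)*(h - 4)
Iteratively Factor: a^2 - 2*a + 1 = (a - 1)*(a - 1)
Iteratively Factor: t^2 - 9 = (t + 3)*(t - 3)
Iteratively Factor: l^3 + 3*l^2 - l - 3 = (l + 1)*(l^2 + 2*l - 3) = (l + 1)*(l + 3)*(l - 1)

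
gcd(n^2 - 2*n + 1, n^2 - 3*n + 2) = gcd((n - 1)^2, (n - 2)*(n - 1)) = n - 1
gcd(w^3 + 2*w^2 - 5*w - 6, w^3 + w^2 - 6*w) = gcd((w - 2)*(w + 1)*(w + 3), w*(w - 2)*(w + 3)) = w^2 + w - 6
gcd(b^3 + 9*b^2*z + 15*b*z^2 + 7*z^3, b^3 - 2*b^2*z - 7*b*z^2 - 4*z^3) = b^2 + 2*b*z + z^2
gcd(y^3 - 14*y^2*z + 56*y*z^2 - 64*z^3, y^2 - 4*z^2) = y - 2*z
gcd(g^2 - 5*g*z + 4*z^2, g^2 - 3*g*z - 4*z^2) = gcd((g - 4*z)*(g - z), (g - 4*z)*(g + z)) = -g + 4*z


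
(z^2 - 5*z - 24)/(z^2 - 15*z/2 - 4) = 2*(z + 3)/(2*z + 1)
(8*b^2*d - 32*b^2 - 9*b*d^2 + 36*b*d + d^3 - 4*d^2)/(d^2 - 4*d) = 8*b^2/d - 9*b + d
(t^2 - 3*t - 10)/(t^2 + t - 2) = (t - 5)/(t - 1)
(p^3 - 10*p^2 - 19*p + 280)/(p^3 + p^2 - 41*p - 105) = (p - 8)/(p + 3)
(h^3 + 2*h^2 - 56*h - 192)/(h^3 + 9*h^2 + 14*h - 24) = (h - 8)/(h - 1)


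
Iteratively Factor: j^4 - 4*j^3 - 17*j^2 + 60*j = (j)*(j^3 - 4*j^2 - 17*j + 60) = j*(j - 5)*(j^2 + j - 12) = j*(j - 5)*(j + 4)*(j - 3)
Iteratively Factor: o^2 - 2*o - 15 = (o + 3)*(o - 5)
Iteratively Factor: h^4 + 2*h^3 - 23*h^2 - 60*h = (h + 4)*(h^3 - 2*h^2 - 15*h) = (h + 3)*(h + 4)*(h^2 - 5*h) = h*(h + 3)*(h + 4)*(h - 5)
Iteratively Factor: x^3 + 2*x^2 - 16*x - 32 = (x - 4)*(x^2 + 6*x + 8) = (x - 4)*(x + 4)*(x + 2)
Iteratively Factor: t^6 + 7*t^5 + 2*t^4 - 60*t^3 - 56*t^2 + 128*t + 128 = (t + 1)*(t^5 + 6*t^4 - 4*t^3 - 56*t^2 + 128) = (t - 2)*(t + 1)*(t^4 + 8*t^3 + 12*t^2 - 32*t - 64) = (t - 2)^2*(t + 1)*(t^3 + 10*t^2 + 32*t + 32) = (t - 2)^2*(t + 1)*(t + 4)*(t^2 + 6*t + 8) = (t - 2)^2*(t + 1)*(t + 4)^2*(t + 2)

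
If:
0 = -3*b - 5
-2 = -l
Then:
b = -5/3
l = 2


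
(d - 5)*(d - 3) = d^2 - 8*d + 15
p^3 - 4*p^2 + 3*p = p*(p - 3)*(p - 1)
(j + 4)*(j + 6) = j^2 + 10*j + 24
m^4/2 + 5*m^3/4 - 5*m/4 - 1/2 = (m/2 + 1)*(m - 1)*(m + 1/2)*(m + 1)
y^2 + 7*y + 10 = (y + 2)*(y + 5)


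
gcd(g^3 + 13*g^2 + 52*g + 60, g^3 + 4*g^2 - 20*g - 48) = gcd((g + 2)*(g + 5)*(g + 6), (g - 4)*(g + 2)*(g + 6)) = g^2 + 8*g + 12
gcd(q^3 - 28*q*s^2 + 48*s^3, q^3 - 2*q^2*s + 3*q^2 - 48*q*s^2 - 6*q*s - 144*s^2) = q + 6*s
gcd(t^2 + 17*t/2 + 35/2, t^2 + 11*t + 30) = t + 5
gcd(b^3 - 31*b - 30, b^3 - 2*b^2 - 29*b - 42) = 1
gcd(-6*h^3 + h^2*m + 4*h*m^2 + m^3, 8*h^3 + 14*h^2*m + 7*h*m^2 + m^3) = 2*h + m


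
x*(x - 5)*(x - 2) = x^3 - 7*x^2 + 10*x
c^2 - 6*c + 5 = (c - 5)*(c - 1)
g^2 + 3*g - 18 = (g - 3)*(g + 6)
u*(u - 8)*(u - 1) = u^3 - 9*u^2 + 8*u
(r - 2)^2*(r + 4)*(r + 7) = r^4 + 7*r^3 - 12*r^2 - 68*r + 112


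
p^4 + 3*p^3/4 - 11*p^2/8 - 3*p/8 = p*(p - 1)*(p + 1/4)*(p + 3/2)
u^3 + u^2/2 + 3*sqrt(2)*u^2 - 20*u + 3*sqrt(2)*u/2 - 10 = (u + 1/2)*(u - 2*sqrt(2))*(u + 5*sqrt(2))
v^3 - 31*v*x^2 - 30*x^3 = (v - 6*x)*(v + x)*(v + 5*x)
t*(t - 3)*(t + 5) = t^3 + 2*t^2 - 15*t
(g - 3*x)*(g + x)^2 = g^3 - g^2*x - 5*g*x^2 - 3*x^3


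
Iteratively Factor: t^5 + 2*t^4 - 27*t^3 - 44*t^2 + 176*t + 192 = (t + 1)*(t^4 + t^3 - 28*t^2 - 16*t + 192) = (t + 1)*(t + 4)*(t^3 - 3*t^2 - 16*t + 48) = (t - 3)*(t + 1)*(t + 4)*(t^2 - 16) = (t - 3)*(t + 1)*(t + 4)^2*(t - 4)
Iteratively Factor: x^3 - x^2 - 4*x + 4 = (x - 1)*(x^2 - 4) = (x - 1)*(x + 2)*(x - 2)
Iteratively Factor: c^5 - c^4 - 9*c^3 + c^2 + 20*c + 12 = (c + 1)*(c^4 - 2*c^3 - 7*c^2 + 8*c + 12) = (c - 3)*(c + 1)*(c^3 + c^2 - 4*c - 4) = (c - 3)*(c - 2)*(c + 1)*(c^2 + 3*c + 2) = (c - 3)*(c - 2)*(c + 1)^2*(c + 2)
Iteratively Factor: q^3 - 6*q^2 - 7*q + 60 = (q - 4)*(q^2 - 2*q - 15) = (q - 4)*(q + 3)*(q - 5)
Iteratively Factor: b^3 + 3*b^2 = (b + 3)*(b^2) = b*(b + 3)*(b)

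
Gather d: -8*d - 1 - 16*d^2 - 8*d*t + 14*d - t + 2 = -16*d^2 + d*(6 - 8*t) - t + 1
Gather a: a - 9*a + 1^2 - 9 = -8*a - 8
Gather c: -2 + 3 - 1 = 0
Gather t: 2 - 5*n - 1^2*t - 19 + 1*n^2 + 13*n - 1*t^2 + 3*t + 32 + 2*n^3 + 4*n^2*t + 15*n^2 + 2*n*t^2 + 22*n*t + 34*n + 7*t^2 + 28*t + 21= 2*n^3 + 16*n^2 + 42*n + t^2*(2*n + 6) + t*(4*n^2 + 22*n + 30) + 36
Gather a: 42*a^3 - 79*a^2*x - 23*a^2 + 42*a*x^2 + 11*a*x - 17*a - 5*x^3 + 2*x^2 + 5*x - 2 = 42*a^3 + a^2*(-79*x - 23) + a*(42*x^2 + 11*x - 17) - 5*x^3 + 2*x^2 + 5*x - 2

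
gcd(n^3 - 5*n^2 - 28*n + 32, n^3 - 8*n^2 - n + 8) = n^2 - 9*n + 8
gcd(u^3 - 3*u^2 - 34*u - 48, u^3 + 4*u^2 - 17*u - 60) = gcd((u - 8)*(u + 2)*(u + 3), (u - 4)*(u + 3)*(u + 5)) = u + 3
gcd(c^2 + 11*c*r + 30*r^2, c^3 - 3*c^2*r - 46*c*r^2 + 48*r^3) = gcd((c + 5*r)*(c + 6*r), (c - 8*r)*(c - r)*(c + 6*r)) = c + 6*r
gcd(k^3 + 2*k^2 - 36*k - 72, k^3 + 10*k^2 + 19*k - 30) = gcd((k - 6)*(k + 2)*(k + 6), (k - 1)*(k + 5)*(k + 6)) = k + 6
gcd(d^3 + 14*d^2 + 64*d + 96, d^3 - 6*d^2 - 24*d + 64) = d + 4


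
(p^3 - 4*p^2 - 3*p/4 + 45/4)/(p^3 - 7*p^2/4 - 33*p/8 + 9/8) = 2*(2*p - 5)/(4*p - 1)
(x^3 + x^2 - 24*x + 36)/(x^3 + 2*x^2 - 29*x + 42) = (x + 6)/(x + 7)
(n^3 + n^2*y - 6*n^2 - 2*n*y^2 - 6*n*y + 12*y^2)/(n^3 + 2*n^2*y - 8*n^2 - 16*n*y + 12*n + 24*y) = (n - y)/(n - 2)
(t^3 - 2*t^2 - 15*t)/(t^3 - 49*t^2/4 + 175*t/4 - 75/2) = 4*t*(t + 3)/(4*t^2 - 29*t + 30)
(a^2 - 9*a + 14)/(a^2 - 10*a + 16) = (a - 7)/(a - 8)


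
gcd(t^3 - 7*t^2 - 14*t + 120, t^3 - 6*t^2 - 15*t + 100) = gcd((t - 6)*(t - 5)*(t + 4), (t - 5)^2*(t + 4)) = t^2 - t - 20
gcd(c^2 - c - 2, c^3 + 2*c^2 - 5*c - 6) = c^2 - c - 2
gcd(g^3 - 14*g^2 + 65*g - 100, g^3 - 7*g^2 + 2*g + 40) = g^2 - 9*g + 20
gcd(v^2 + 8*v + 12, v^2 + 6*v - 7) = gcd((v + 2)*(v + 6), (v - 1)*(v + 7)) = 1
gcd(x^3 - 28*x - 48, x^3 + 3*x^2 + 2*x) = x + 2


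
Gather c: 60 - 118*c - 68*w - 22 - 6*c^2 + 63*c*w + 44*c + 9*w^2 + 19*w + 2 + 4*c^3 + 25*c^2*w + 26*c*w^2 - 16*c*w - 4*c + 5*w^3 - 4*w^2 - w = 4*c^3 + c^2*(25*w - 6) + c*(26*w^2 + 47*w - 78) + 5*w^3 + 5*w^2 - 50*w + 40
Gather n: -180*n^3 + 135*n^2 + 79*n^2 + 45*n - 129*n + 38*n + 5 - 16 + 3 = -180*n^3 + 214*n^2 - 46*n - 8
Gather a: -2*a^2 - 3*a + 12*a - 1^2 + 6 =-2*a^2 + 9*a + 5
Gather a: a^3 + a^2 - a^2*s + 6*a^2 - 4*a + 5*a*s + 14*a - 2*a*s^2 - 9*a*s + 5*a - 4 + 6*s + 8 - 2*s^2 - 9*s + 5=a^3 + a^2*(7 - s) + a*(-2*s^2 - 4*s + 15) - 2*s^2 - 3*s + 9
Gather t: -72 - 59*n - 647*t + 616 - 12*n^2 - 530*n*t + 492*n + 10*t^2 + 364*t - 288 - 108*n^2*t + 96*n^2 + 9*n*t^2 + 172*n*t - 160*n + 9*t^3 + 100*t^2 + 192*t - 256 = 84*n^2 + 273*n + 9*t^3 + t^2*(9*n + 110) + t*(-108*n^2 - 358*n - 91)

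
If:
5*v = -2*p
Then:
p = -5*v/2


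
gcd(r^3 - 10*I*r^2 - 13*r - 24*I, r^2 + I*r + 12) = r - 3*I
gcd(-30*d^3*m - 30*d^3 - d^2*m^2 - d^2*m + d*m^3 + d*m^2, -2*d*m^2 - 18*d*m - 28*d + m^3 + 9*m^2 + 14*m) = 1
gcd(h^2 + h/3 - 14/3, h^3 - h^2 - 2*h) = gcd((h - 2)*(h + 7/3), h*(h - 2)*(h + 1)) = h - 2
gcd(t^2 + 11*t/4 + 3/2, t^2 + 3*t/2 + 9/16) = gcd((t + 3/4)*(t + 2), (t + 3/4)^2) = t + 3/4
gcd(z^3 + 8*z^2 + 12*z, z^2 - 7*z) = z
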